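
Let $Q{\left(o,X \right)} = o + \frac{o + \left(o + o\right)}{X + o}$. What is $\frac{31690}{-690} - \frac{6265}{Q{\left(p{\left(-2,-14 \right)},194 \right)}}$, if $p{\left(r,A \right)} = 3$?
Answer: $- \frac{1934701}{920} \approx -2102.9$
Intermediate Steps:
$Q{\left(o,X \right)} = o + \frac{3 o}{X + o}$ ($Q{\left(o,X \right)} = o + \frac{o + 2 o}{X + o} = o + \frac{3 o}{X + o}$)
$\frac{31690}{-690} - \frac{6265}{Q{\left(p{\left(-2,-14 \right)},194 \right)}} = \frac{31690}{-690} - \frac{6265}{3 \frac{1}{194 + 3} \left(3 + 194 + 3\right)} = 31690 \left(- \frac{1}{690}\right) - \frac{6265}{3 \cdot \frac{1}{197} \cdot 200} = - \frac{3169}{69} - \frac{6265}{3 \cdot \frac{1}{197} \cdot 200} = - \frac{3169}{69} - \frac{6265}{\frac{600}{197}} = - \frac{3169}{69} - \frac{246841}{120} = - \frac{1934701}{920}$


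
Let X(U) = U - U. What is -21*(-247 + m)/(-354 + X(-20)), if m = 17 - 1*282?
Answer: -1792/59 ≈ -30.373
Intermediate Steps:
X(U) = 0
m = -265 (m = 17 - 282 = -265)
-21*(-247 + m)/(-354 + X(-20)) = -21*(-247 - 265)/(-354 + 0) = -(-10752)/(-354) = -(-10752)*(-1)/354 = -21*256/177 = -1792/59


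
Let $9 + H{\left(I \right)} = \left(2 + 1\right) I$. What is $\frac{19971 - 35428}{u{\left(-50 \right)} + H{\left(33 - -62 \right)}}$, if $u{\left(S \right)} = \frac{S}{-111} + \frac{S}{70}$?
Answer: $- \frac{12010089}{214247} \approx -56.057$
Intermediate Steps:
$H{\left(I \right)} = -9 + 3 I$ ($H{\left(I \right)} = -9 + \left(2 + 1\right) I = -9 + 3 I$)
$u{\left(S \right)} = \frac{41 S}{7770}$ ($u{\left(S \right)} = S \left(- \frac{1}{111}\right) + S \frac{1}{70} = - \frac{S}{111} + \frac{S}{70} = \frac{41 S}{7770}$)
$\frac{19971 - 35428}{u{\left(-50 \right)} + H{\left(33 - -62 \right)}} = \frac{19971 - 35428}{\frac{41}{7770} \left(-50\right) - \left(9 - 3 \left(33 - -62\right)\right)} = - \frac{15457}{- \frac{205}{777} - \left(9 - 3 \left(33 + 62\right)\right)} = - \frac{15457}{- \frac{205}{777} + \left(-9 + 3 \cdot 95\right)} = - \frac{15457}{- \frac{205}{777} + \left(-9 + 285\right)} = - \frac{15457}{- \frac{205}{777} + 276} = - \frac{15457}{\frac{214247}{777}} = \left(-15457\right) \frac{777}{214247} = - \frac{12010089}{214247}$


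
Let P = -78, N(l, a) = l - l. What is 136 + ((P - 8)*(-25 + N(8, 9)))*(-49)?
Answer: -105214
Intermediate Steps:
N(l, a) = 0
136 + ((P - 8)*(-25 + N(8, 9)))*(-49) = 136 + ((-78 - 8)*(-25 + 0))*(-49) = 136 - 86*(-25)*(-49) = 136 + 2150*(-49) = 136 - 105350 = -105214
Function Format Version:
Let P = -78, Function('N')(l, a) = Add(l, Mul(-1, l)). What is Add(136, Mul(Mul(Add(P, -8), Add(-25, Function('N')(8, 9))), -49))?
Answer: -105214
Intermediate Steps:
Function('N')(l, a) = 0
Add(136, Mul(Mul(Add(P, -8), Add(-25, Function('N')(8, 9))), -49)) = Add(136, Mul(Mul(Add(-78, -8), Add(-25, 0)), -49)) = Add(136, Mul(Mul(-86, -25), -49)) = Add(136, Mul(2150, -49)) = Add(136, -105350) = -105214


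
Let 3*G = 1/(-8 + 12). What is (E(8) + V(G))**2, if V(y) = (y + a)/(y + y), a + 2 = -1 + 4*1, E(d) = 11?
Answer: 1225/4 ≈ 306.25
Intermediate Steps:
a = 1 (a = -2 + (-1 + 4*1) = -2 + (-1 + 4) = -2 + 3 = 1)
G = 1/12 (G = 1/(3*(-8 + 12)) = (1/3)/4 = (1/3)*(1/4) = 1/12 ≈ 0.083333)
V(y) = (1 + y)/(2*y) (V(y) = (y + 1)/(y + y) = (1 + y)/((2*y)) = (1 + y)*(1/(2*y)) = (1 + y)/(2*y))
(E(8) + V(G))**2 = (11 + (1 + 1/12)/(2*(1/12)))**2 = (11 + (1/2)*12*(13/12))**2 = (11 + 13/2)**2 = (35/2)**2 = 1225/4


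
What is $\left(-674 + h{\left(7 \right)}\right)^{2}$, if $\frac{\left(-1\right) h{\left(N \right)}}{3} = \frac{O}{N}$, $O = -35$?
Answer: $434281$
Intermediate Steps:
$h{\left(N \right)} = \frac{105}{N}$ ($h{\left(N \right)} = - 3 \left(- \frac{35}{N}\right) = \frac{105}{N}$)
$\left(-674 + h{\left(7 \right)}\right)^{2} = \left(-674 + \frac{105}{7}\right)^{2} = \left(-674 + 105 \cdot \frac{1}{7}\right)^{2} = \left(-674 + 15\right)^{2} = \left(-659\right)^{2} = 434281$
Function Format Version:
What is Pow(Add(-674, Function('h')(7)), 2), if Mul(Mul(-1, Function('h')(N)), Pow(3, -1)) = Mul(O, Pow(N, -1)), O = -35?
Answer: 434281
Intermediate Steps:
Function('h')(N) = Mul(105, Pow(N, -1)) (Function('h')(N) = Mul(-3, Mul(-35, Pow(N, -1))) = Mul(105, Pow(N, -1)))
Pow(Add(-674, Function('h')(7)), 2) = Pow(Add(-674, Mul(105, Pow(7, -1))), 2) = Pow(Add(-674, Mul(105, Rational(1, 7))), 2) = Pow(Add(-674, 15), 2) = Pow(-659, 2) = 434281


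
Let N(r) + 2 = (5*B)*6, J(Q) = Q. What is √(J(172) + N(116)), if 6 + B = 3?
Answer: 4*√5 ≈ 8.9443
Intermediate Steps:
B = -3 (B = -6 + 3 = -3)
N(r) = -92 (N(r) = -2 + (5*(-3))*6 = -2 - 15*6 = -2 - 90 = -92)
√(J(172) + N(116)) = √(172 - 92) = √80 = 4*√5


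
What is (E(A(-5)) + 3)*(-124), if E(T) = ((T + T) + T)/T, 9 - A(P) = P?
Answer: -744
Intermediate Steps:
A(P) = 9 - P
E(T) = 3 (E(T) = (2*T + T)/T = (3*T)/T = 3)
(E(A(-5)) + 3)*(-124) = (3 + 3)*(-124) = 6*(-124) = -744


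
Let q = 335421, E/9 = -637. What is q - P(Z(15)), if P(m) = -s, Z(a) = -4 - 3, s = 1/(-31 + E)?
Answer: 1933366643/5764 ≈ 3.3542e+5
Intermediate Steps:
E = -5733 (E = 9*(-637) = -5733)
s = -1/5764 (s = 1/(-31 - 5733) = 1/(-5764) = -1/5764 ≈ -0.00017349)
Z(a) = -7
P(m) = 1/5764 (P(m) = -1*(-1/5764) = 1/5764)
q - P(Z(15)) = 335421 - 1*1/5764 = 335421 - 1/5764 = 1933366643/5764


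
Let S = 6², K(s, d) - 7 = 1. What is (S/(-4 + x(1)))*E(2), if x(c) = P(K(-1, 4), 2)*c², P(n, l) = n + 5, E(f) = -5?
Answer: -20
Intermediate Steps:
K(s, d) = 8 (K(s, d) = 7 + 1 = 8)
P(n, l) = 5 + n
x(c) = 13*c² (x(c) = (5 + 8)*c² = 13*c²)
S = 36
(S/(-4 + x(1)))*E(2) = (36/(-4 + 13*1²))*(-5) = (36/(-4 + 13*1))*(-5) = (36/(-4 + 13))*(-5) = (36/9)*(-5) = ((⅑)*36)*(-5) = 4*(-5) = -20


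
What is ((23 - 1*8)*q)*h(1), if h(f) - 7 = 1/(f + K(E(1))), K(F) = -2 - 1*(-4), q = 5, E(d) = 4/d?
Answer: 550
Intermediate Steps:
K(F) = 2 (K(F) = -2 + 4 = 2)
h(f) = 7 + 1/(2 + f) (h(f) = 7 + 1/(f + 2) = 7 + 1/(2 + f))
((23 - 1*8)*q)*h(1) = ((23 - 1*8)*5)*((15 + 7*1)/(2 + 1)) = ((23 - 8)*5)*((15 + 7)/3) = (15*5)*((⅓)*22) = 75*(22/3) = 550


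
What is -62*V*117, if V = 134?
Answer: -972036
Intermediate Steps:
-62*V*117 = -62*134*117 = -8308*117 = -972036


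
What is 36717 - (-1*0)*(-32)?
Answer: 36717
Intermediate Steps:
36717 - (-1*0)*(-32) = 36717 - 0*(-32) = 36717 - 1*0 = 36717 + 0 = 36717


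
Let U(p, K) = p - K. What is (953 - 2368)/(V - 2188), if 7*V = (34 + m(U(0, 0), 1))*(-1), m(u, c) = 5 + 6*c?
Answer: 9905/15361 ≈ 0.64481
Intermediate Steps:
V = -45/7 (V = ((34 + (5 + 6*1))*(-1))/7 = ((34 + (5 + 6))*(-1))/7 = ((34 + 11)*(-1))/7 = (45*(-1))/7 = (⅐)*(-45) = -45/7 ≈ -6.4286)
(953 - 2368)/(V - 2188) = (953 - 2368)/(-45/7 - 2188) = -1415/(-15361/7) = -1415*(-7/15361) = 9905/15361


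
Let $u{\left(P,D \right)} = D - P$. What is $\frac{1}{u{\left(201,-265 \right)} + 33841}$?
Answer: $\frac{1}{33375} \approx 2.9963 \cdot 10^{-5}$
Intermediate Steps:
$\frac{1}{u{\left(201,-265 \right)} + 33841} = \frac{1}{\left(-265 - 201\right) + 33841} = \frac{1}{-466 + 33841} = \frac{1}{33375}$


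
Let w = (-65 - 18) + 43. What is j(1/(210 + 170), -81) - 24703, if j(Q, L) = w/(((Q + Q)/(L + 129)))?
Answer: -389503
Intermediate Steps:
w = -40 (w = -83 + 43 = -40)
j(Q, L) = -20*(129 + L)/Q (j(Q, L) = -40*(L + 129)/(Q + Q) = -40*(129 + L)/(2*Q) = -20*(129 + L)/Q)
j(1/(210 + 170), -81) - 24703 = 20*(-129 - 1*(-81))/(1/(210 + 170)) - 24703 = 20*(-129 + 81)/(1/380) - 24703 = 20*(-48)/(1/380) - 24703 = 20*380*(-48) - 24703 = -364800 - 24703 = -389503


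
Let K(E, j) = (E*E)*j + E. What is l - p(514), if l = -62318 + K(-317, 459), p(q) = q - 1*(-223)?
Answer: 46061079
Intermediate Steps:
K(E, j) = E + j*E² (K(E, j) = E²*j + E = j*E² + E = E + j*E²)
p(q) = 223 + q (p(q) = q + 223 = 223 + q)
l = 46061816 (l = -62318 - 317*(1 - 317*459) = -62318 - 317*(1 - 145503) = -62318 - 317*(-145502) = -62318 + 46124134 = 46061816)
l - p(514) = 46061816 - (223 + 514) = 46061816 - 1*737 = 46061816 - 737 = 46061079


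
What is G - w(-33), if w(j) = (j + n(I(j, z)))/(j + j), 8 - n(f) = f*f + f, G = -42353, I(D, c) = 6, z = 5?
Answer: -2795365/66 ≈ -42354.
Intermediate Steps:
n(f) = 8 - f - f² (n(f) = 8 - (f*f + f) = 8 - (f² + f) = 8 - (f + f²) = 8 + (-f - f²) = 8 - f - f²)
w(j) = (-34 + j)/(2*j) (w(j) = (j + (8 - 1*6 - 1*6²))/(j + j) = (j + (8 - 6 - 1*36))/((2*j)) = (j + (8 - 6 - 36))*(1/(2*j)) = (j - 34)*(1/(2*j)) = (-34 + j)*(1/(2*j)) = (-34 + j)/(2*j))
G - w(-33) = -42353 - (-34 - 33)/(2*(-33)) = -42353 - (-1)*(-67)/(2*33) = -42353 - 1*67/66 = -42353 - 67/66 = -2795365/66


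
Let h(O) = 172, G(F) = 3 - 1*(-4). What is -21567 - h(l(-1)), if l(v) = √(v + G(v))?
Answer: -21739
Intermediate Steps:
G(F) = 7 (G(F) = 3 + 4 = 7)
l(v) = √(7 + v) (l(v) = √(v + 7) = √(7 + v))
-21567 - h(l(-1)) = -21567 - 1*172 = -21567 - 172 = -21739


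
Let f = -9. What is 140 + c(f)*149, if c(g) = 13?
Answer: 2077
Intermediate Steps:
140 + c(f)*149 = 140 + 13*149 = 140 + 1937 = 2077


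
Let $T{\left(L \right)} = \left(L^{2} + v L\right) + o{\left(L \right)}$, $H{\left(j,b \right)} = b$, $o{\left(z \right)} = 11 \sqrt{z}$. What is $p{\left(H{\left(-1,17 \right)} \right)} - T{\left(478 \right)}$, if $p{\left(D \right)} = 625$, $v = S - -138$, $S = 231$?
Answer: $-404241 - 11 \sqrt{478} \approx -4.0448 \cdot 10^{5}$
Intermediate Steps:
$v = 369$ ($v = 231 - -138 = 231 + 138 = 369$)
$T{\left(L \right)} = L^{2} + 11 \sqrt{L} + 369 L$ ($T{\left(L \right)} = \left(L^{2} + 369 L\right) + 11 \sqrt{L} = L^{2} + 11 \sqrt{L} + 369 L$)
$p{\left(H{\left(-1,17 \right)} \right)} - T{\left(478 \right)} = 625 - \left(478^{2} + 11 \sqrt{478} + 369 \cdot 478\right) = 625 - \left(228484 + 11 \sqrt{478} + 176382\right) = 625 - \left(404866 + 11 \sqrt{478}\right) = -404241 - 11 \sqrt{478}$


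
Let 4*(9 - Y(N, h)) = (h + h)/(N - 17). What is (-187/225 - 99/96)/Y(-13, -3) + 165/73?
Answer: 9653743/4704120 ≈ 2.0522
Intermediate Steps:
Y(N, h) = 9 - h/(2*(-17 + N)) (Y(N, h) = 9 - (h + h)/(4*(N - 17)) = 9 - 2*h/(4*(-17 + N)) = 9 - h/(2*(-17 + N)))
(-187/225 - 99/96)/Y(-13, -3) + 165/73 = (-187/225 - 99/96)/(((-306 - 1*(-3) + 18*(-13))/(2*(-17 - 13)))) + 165/73 = (-187*1/225 - 99*1/96)/(((½)*(-306 + 3 - 234)/(-30))) + 165*(1/73) = (-187/225 - 33/32)/(((½)*(-1/30)*(-537))) + 165/73 = -13409/(7200*179/20) + 165/73 = -13409/7200*20/179 + 165/73 = -13409/64440 + 165/73 = 9653743/4704120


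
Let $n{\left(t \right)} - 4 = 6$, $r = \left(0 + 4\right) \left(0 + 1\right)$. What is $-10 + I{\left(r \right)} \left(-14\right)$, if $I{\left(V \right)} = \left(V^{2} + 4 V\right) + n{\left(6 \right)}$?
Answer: $-598$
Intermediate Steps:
$r = 4$ ($r = 4 \cdot 1 = 4$)
$n{\left(t \right)} = 10$ ($n{\left(t \right)} = 4 + 6 = 10$)
$I{\left(V \right)} = 10 + V^{2} + 4 V$ ($I{\left(V \right)} = \left(V^{2} + 4 V\right) + 10 = 10 + V^{2} + 4 V$)
$-10 + I{\left(r \right)} \left(-14\right) = -10 + \left(10 + 4^{2} + 4 \cdot 4\right) \left(-14\right) = -10 + \left(10 + 16 + 16\right) \left(-14\right) = -10 + 42 \left(-14\right) = -10 - 588 = -598$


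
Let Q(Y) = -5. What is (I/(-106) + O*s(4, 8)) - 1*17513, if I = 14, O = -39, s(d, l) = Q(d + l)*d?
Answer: -886856/53 ≈ -16733.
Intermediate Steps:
s(d, l) = -5*d
(I/(-106) + O*s(4, 8)) - 1*17513 = (14/(-106) - (-195)*4) - 1*17513 = (14*(-1/106) - 39*(-20)) - 17513 = (-7/53 + 780) - 17513 = 41333/53 - 17513 = -886856/53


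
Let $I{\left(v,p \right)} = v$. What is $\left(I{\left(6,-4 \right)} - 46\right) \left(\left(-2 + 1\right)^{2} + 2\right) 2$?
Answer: $-240$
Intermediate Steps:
$\left(I{\left(6,-4 \right)} - 46\right) \left(\left(-2 + 1\right)^{2} + 2\right) 2 = \left(6 - 46\right) \left(\left(-2 + 1\right)^{2} + 2\right) 2 = - 40 \left(\left(-1\right)^{2} + 2\right) 2 = - 40 \left(1 + 2\right) 2 = - 40 \cdot 3 \cdot 2 = \left(-40\right) 6 = -240$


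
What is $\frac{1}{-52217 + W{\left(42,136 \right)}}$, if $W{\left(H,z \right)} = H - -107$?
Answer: $- \frac{1}{52068} \approx -1.9206 \cdot 10^{-5}$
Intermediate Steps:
$W{\left(H,z \right)} = 107 + H$ ($W{\left(H,z \right)} = H + 107 = 107 + H$)
$\frac{1}{-52217 + W{\left(42,136 \right)}} = \frac{1}{-52217 + \left(107 + 42\right)} = \frac{1}{-52217 + 149} = \frac{1}{-52068} = - \frac{1}{52068}$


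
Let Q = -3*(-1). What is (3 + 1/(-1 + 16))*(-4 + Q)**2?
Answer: 46/15 ≈ 3.0667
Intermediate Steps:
Q = 3
(3 + 1/(-1 + 16))*(-4 + Q)**2 = (3 + 1/(-1 + 16))*(-4 + 3)**2 = (3 + 1/15)*(-1)**2 = (3 + 1/15)*1 = (46/15)*1 = 46/15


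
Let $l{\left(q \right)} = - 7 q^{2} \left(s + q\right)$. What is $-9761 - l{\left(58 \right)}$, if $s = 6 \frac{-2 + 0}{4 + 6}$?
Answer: $\frac{6638827}{5} \approx 1.3278 \cdot 10^{6}$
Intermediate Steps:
$s = - \frac{6}{5}$ ($s = 6 \left(- \frac{2}{10}\right) = 6 \left(\left(-2\right) \frac{1}{10}\right) = 6 \left(- \frac{1}{5}\right) = - \frac{6}{5} \approx -1.2$)
$l{\left(q \right)} = - 7 q^{2} \left(- \frac{6}{5} + q\right)$
$-9761 - l{\left(58 \right)} = -9761 - 58^{2} \left(\frac{42}{5} - 406\right) = -9761 - 3364 \left(\frac{42}{5} - 406\right) = -9761 - 3364 \left(- \frac{1988}{5}\right) = -9761 - - \frac{6687632}{5} = -9761 + \frac{6687632}{5} = \frac{6638827}{5}$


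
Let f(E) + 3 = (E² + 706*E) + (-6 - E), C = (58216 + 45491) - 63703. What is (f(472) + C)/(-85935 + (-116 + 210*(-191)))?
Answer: -85077/18023 ≈ -4.7205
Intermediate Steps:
C = 40004 (C = 103707 - 63703 = 40004)
f(E) = -9 + E² + 705*E (f(E) = -3 + ((E² + 706*E) + (-6 - E)) = -3 + (-6 + E² + 705*E) = -9 + E² + 705*E)
(f(472) + C)/(-85935 + (-116 + 210*(-191))) = ((-9 + 472² + 705*472) + 40004)/(-85935 + (-116 + 210*(-191))) = ((-9 + 222784 + 332760) + 40004)/(-85935 + (-116 - 40110)) = (555535 + 40004)/(-85935 - 40226) = 595539/(-126161) = 595539*(-1/126161) = -85077/18023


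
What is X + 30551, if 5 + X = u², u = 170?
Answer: 59446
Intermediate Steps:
X = 28895 (X = -5 + 170² = -5 + 28900 = 28895)
X + 30551 = 28895 + 30551 = 59446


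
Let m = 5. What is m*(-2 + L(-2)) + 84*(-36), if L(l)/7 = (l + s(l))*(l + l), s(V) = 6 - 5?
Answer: -2894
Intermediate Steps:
s(V) = 1
L(l) = 14*l*(1 + l) (L(l) = 7*((l + 1)*(l + l)) = 7*((1 + l)*(2*l)) = 7*(2*l*(1 + l)) = 14*l*(1 + l))
m*(-2 + L(-2)) + 84*(-36) = 5*(-2 + 14*(-2)*(1 - 2)) + 84*(-36) = 5*(-2 + 14*(-2)*(-1)) - 3024 = 5*(-2 + 28) - 3024 = 5*26 - 3024 = 130 - 3024 = -2894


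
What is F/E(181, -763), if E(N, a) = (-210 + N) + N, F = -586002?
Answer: -293001/76 ≈ -3855.3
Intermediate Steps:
E(N, a) = -210 + 2*N
F/E(181, -763) = -586002/(-210 + 2*181) = -586002/(-210 + 362) = -586002/152 = -586002*1/152 = -293001/76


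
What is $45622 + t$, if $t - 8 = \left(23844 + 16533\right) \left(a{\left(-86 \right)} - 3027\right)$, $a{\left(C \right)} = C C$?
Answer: $176452743$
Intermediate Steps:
$a{\left(C \right)} = C^{2}$
$t = 176407121$ ($t = 8 + \left(23844 + 16533\right) \left(\left(-86\right)^{2} - 3027\right) = 8 + 40377 \left(7396 - 3027\right) = 8 + 40377 \cdot 4369 = 8 + 176407113 = 176407121$)
$45622 + t = 45622 + 176407121 = 176452743$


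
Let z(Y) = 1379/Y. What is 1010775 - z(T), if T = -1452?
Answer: 1467646679/1452 ≈ 1.0108e+6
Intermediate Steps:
1010775 - z(T) = 1010775 - 1379/(-1452) = 1010775 - 1379*(-1)/1452 = 1010775 - 1*(-1379/1452) = 1010775 + 1379/1452 = 1467646679/1452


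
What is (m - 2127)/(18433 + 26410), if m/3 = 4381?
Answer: 11016/44843 ≈ 0.24566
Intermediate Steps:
m = 13143 (m = 3*4381 = 13143)
(m - 2127)/(18433 + 26410) = (13143 - 2127)/(18433 + 26410) = 11016/44843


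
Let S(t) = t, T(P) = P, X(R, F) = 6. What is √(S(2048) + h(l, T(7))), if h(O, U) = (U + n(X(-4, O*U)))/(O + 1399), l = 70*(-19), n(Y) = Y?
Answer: 5*√390057/69 ≈ 45.257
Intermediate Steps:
l = -1330
h(O, U) = (6 + U)/(1399 + O) (h(O, U) = (U + 6)/(O + 1399) = (6 + U)/(1399 + O))
√(S(2048) + h(l, T(7))) = √(2048 + (6 + 7)/(1399 - 1330)) = √(2048 + 13/69) = √(141325/69) = 5*√390057/69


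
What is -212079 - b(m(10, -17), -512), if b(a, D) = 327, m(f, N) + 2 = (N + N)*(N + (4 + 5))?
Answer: -212406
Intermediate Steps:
m(f, N) = -2 + 2*N*(9 + N) (m(f, N) = -2 + (N + N)*(N + (4 + 5)) = -2 + (2*N)*(N + 9) = -2 + (2*N)*(9 + N) = -2 + 2*N*(9 + N))
-212079 - b(m(10, -17), -512) = -212079 - 1*327 = -212079 - 327 = -212406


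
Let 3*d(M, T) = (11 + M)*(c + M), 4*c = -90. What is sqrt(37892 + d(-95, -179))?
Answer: sqrt(41182) ≈ 202.93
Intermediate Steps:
c = -45/2 (c = (1/4)*(-90) = -45/2 ≈ -22.500)
d(M, T) = (11 + M)*(-45/2 + M)/3 (d(M, T) = ((11 + M)*(-45/2 + M))/3 = (11 + M)*(-45/2 + M)/3)
sqrt(37892 + d(-95, -179)) = sqrt(37892 + (-165/2 - 23/6*(-95) + (1/3)*(-95)**2)) = sqrt(37892 + (-165/2 + 2185/6 + (1/3)*9025)) = sqrt(37892 + (-165/2 + 2185/6 + 9025/3)) = sqrt(37892 + 3290) = sqrt(41182)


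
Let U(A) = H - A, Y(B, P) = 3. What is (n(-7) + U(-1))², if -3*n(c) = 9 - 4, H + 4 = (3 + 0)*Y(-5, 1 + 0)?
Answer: 169/9 ≈ 18.778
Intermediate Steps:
H = 5 (H = -4 + (3 + 0)*3 = -4 + 3*3 = -4 + 9 = 5)
n(c) = -5/3 (n(c) = -(9 - 4)/3 = -⅓*5 = -5/3)
U(A) = 5 - A
(n(-7) + U(-1))² = (-5/3 + (5 - 1*(-1)))² = (-5/3 + (5 + 1))² = (-5/3 + 6)² = (13/3)² = 169/9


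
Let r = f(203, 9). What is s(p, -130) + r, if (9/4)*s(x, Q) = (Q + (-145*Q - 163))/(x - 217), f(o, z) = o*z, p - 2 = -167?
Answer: 3103499/1719 ≈ 1805.4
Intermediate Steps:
p = -165 (p = 2 - 167 = -165)
s(x, Q) = 4*(-163 - 144*Q)/(9*(-217 + x)) (s(x, Q) = 4*((Q + (-145*Q - 163))/(x - 217))/9 = 4*((Q + (-163 - 145*Q))/(-217 + x))/9 = 4*((-163 - 144*Q)/(-217 + x))/9 = 4*(-163 - 144*Q)/(9*(-217 + x)))
r = 1827 (r = 203*9 = 1827)
s(p, -130) + r = 4*(-163 - 144*(-130))/(9*(-217 - 165)) + 1827 = (4/9)*(-163 + 18720)/(-382) + 1827 = (4/9)*(-1/382)*18557 + 1827 = -37114/1719 + 1827 = 3103499/1719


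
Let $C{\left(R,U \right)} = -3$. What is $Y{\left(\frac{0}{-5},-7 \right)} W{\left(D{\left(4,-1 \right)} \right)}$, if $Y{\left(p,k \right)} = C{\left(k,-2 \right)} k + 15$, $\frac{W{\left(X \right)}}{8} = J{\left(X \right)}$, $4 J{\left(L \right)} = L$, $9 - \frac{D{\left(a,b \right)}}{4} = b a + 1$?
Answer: $3456$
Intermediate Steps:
$D{\left(a,b \right)} = 32 - 4 a b$ ($D{\left(a,b \right)} = 36 - 4 \left(b a + 1\right) = 36 - 4 \left(a b + 1\right) = 36 - 4 \left(1 + a b\right) = 36 - \left(4 + 4 a b\right) = 32 - 4 a b$)
$J{\left(L \right)} = \frac{L}{4}$
$W{\left(X \right)} = 2 X$ ($W{\left(X \right)} = 8 \frac{X}{4} = 2 X$)
$Y{\left(p,k \right)} = 15 - 3 k$ ($Y{\left(p,k \right)} = - 3 k + 15 = 15 - 3 k$)
$Y{\left(\frac{0}{-5},-7 \right)} W{\left(D{\left(4,-1 \right)} \right)} = \left(15 - -21\right) 2 \left(32 - 16 \left(-1\right)\right) = \left(15 + 21\right) 2 \left(32 + 16\right) = 36 \cdot 2 \cdot 48 = 36 \cdot 96 = 3456$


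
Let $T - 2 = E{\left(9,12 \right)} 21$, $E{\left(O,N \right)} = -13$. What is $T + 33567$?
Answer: $33296$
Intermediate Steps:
$T = -271$ ($T = 2 - 273 = -271$)
$T + 33567 = -271 + 33567 = 33296$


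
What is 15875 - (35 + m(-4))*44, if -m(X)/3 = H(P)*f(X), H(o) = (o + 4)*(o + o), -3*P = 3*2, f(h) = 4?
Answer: 10111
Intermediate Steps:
P = -2 ≈ -2.0000
H(o) = 2*o*(4 + o) (H(o) = (4 + o)*(2*o) = 2*o*(4 + o))
m(X) = 96 (m(X) = -3*2*(-2)*(4 - 2)*4 = -3*2*(-2)*2*4 = -(-24)*4 = -3*(-32) = 96)
15875 - (35 + m(-4))*44 = 15875 - (35 + 96)*44 = 15875 - 131*44 = 15875 - 1*5764 = 15875 - 5764 = 10111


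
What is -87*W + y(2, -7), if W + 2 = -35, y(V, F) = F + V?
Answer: 3214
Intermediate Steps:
W = -37 (W = -2 - 35 = -37)
-87*W + y(2, -7) = -87*(-37) + (-7 + 2) = 3219 - 5 = 3214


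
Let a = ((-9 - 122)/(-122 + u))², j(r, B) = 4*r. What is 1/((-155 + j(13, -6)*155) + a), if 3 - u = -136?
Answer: 289/2301706 ≈ 0.00012556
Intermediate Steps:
u = 139 (u = 3 - 1*(-136) = 3 + 136 = 139)
a = 17161/289 (a = ((-9 - 122)/(-122 + 139))² = (-131/17)² = 17161/289 ≈ 59.381)
1/((-155 + j(13, -6)*155) + a) = 1/((-155 + (4*13)*155) + 17161/289) = 1/((-155 + 52*155) + 17161/289) = 1/((-155 + 8060) + 17161/289) = 1/(7905 + 17161/289) = 1/(2301706/289) = 289/2301706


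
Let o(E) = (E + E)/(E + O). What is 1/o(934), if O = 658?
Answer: 398/467 ≈ 0.85225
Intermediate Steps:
o(E) = 2*E/(658 + E) (o(E) = (E + E)/(E + 658) = (2*E)/(658 + E) = 2*E/(658 + E))
1/o(934) = 1/(2*934/(658 + 934)) = 1/(2*934/1592) = 1/(2*934*(1/1592)) = 1/(467/398) = 398/467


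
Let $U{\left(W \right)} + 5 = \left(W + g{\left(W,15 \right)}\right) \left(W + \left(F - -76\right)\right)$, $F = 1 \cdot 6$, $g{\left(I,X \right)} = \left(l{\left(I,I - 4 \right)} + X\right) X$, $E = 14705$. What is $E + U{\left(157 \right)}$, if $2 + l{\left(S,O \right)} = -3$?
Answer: $88073$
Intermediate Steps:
$l{\left(S,O \right)} = -5$ ($l{\left(S,O \right)} = -2 - 3 = -5$)
$g{\left(I,X \right)} = X \left(-5 + X\right)$ ($g{\left(I,X \right)} = \left(-5 + X\right) X = X \left(-5 + X\right)$)
$F = 6$
$U{\left(W \right)} = -5 + \left(82 + W\right) \left(150 + W\right)$ ($U{\left(W \right)} = -5 + \left(W + 15 \left(-5 + 15\right)\right) \left(W + \left(6 - -76\right)\right) = -5 + \left(W + 15 \cdot 10\right) \left(W + \left(6 + 76\right)\right) = -5 + \left(W + 150\right) \left(W + 82\right) = -5 + \left(150 + W\right) \left(82 + W\right) = -5 + \left(82 + W\right) \left(150 + W\right)$)
$E + U{\left(157 \right)} = 14705 + \left(12295 + 157^{2} + 232 \cdot 157\right) = 14705 + \left(12295 + 24649 + 36424\right) = 14705 + 73368 = 88073$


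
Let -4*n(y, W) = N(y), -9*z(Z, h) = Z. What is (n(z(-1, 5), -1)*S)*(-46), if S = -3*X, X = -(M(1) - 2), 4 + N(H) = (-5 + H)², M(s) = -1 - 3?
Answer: -37076/9 ≈ -4119.6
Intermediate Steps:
z(Z, h) = -Z/9
M(s) = -4
N(H) = -4 + (-5 + H)²
X = 6 (X = -(-4 - 2) = -1*(-6) = 6)
n(y, W) = 1 - (-5 + y)²/4 (n(y, W) = -(-4 + (-5 + y)²)/4 = 1 - (-5 + y)²/4)
S = -18 (S = -3*6 = -18)
(n(z(-1, 5), -1)*S)*(-46) = ((1 - (-5 - ⅑*(-1))²/4)*(-18))*(-46) = ((1 - (-5 + ⅑)²/4)*(-18))*(-46) = ((1 - (-44/9)²/4)*(-18))*(-46) = ((1 - ¼*1936/81)*(-18))*(-46) = ((1 - 484/81)*(-18))*(-46) = -403/81*(-18)*(-46) = (806/9)*(-46) = -37076/9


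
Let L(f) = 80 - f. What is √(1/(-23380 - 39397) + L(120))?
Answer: 9*I*√1946149777/62777 ≈ 6.3246*I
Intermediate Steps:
√(1/(-23380 - 39397) + L(120)) = √(1/(-23380 - 39397) + (80 - 1*120)) = √(1/(-62777) + (80 - 120)) = √(-1/62777 - 40) = √(-2511081/62777) = 9*I*√1946149777/62777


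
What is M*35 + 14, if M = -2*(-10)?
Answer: 714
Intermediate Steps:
M = 20
M*35 + 14 = 20*35 + 14 = 700 + 14 = 714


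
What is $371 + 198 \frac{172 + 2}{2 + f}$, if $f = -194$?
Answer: $\frac{3065}{16} \approx 191.56$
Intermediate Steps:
$371 + 198 \frac{172 + 2}{2 + f} = 371 + 198 \frac{172 + 2}{2 - 194} = 371 + 198 \frac{174}{-192} = 371 + 198 \cdot 174 \left(- \frac{1}{192}\right) = 371 + 198 \left(- \frac{29}{32}\right) = 371 - \frac{2871}{16} = \frac{3065}{16}$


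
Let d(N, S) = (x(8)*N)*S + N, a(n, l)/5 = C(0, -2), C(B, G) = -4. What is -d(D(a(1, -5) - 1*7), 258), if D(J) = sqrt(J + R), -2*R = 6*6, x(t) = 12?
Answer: -9291*I*sqrt(5) ≈ -20775.0*I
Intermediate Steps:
R = -18 (R = -3*6 = -1/2*36 = -18)
a(n, l) = -20 (a(n, l) = 5*(-4) = -20)
D(J) = sqrt(-18 + J) (D(J) = sqrt(J - 18) = sqrt(-18 + J))
d(N, S) = N + 12*N*S (d(N, S) = (12*N)*S + N = 12*N*S + N = N + 12*N*S)
-d(D(a(1, -5) - 1*7), 258) = -sqrt(-18 + (-20 - 1*7))*(1 + 12*258) = -sqrt(-18 + (-20 - 7))*(1 + 3096) = -sqrt(-18 - 27)*3097 = -sqrt(-45)*3097 = -3*I*sqrt(5)*3097 = -9291*I*sqrt(5)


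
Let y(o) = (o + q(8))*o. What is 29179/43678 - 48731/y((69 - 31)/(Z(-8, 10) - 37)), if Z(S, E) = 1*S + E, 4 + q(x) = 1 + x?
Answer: 651882715731/56846917 ≈ 11467.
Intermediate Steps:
q(x) = -3 + x (q(x) = -4 + (1 + x) = -3 + x)
Z(S, E) = E + S (Z(S, E) = S + E = E + S)
y(o) = o*(5 + o) (y(o) = (o + (-3 + 8))*o = (o + 5)*o = (5 + o)*o = o*(5 + o))
29179/43678 - 48731/y((69 - 31)/(Z(-8, 10) - 37)) = 29179/43678 - 48731*((10 - 8) - 37)/((5 + (69 - 31)/((10 - 8) - 37))*(69 - 31)) = 29179*(1/43678) - 48731*(-35/(38*(5 + 38/(2 - 37)))) = 29179/43678 - 48731*(-35/(38*(5 + 38/(-35)))) = 29179/43678 - 48731*(-35/(38*(5 + 38*(-1/35)))) = 29179/43678 - 48731*(-35/(38*(5 - 38/35))) = 29179/43678 - 48731/((-38/35*137/35)) = 29179/43678 - 48731/(-5206/1225) = 29179/43678 - 48731*(-1225/5206) = 29179/43678 + 59695475/5206 = 651882715731/56846917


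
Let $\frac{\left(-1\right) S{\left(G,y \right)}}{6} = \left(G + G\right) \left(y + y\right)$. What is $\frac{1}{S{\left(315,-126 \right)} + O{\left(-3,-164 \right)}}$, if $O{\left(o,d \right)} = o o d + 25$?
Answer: $\frac{1}{951109} \approx 1.0514 \cdot 10^{-6}$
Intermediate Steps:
$S{\left(G,y \right)} = - 24 G y$ ($S{\left(G,y \right)} = - 6 \left(G + G\right) \left(y + y\right) = - 6 \cdot 2 G 2 y = - 6 \cdot 4 G y = - 24 G y$)
$O{\left(o,d \right)} = 25 + d o^{2}$ ($O{\left(o,d \right)} = o^{2} d + 25 = d o^{2} + 25 = 25 + d o^{2}$)
$\frac{1}{S{\left(315,-126 \right)} + O{\left(-3,-164 \right)}} = \frac{1}{\left(-24\right) 315 \left(-126\right) + \left(25 - 164 \left(-3\right)^{2}\right)} = \frac{1}{952560 + \left(25 - 1476\right)} = \frac{1}{952560 - 1451} = \frac{1}{951109}$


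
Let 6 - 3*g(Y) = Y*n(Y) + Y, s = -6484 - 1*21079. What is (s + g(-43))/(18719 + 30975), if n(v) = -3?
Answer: -82769/149082 ≈ -0.55519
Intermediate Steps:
s = -27563 (s = -6484 - 21079 = -27563)
g(Y) = 2 + 2*Y/3 (g(Y) = 2 - (Y*(-3) + Y)/3 = 2 - (-3*Y + Y)/3 = 2 - (-2)*Y/3 = 2 + 2*Y/3)
(s + g(-43))/(18719 + 30975) = (-27563 + (2 + (⅔)*(-43)))/(18719 + 30975) = (-27563 + (2 - 86/3))/49694 = (-27563 - 80/3)*(1/49694) = -82769/3*1/49694 = -82769/149082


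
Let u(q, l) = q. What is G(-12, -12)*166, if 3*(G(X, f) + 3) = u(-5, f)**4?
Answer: 102256/3 ≈ 34085.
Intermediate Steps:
G(X, f) = 616/3 (G(X, f) = -3 + (1/3)*(-5)**4 = -3 + (1/3)*625 = -3 + 625/3 = 616/3)
G(-12, -12)*166 = (616/3)*166 = 102256/3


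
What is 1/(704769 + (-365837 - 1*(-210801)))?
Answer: 1/549733 ≈ 1.8191e-6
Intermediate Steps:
1/(704769 + (-365837 - 1*(-210801))) = 1/(704769 + (-365837 + 210801)) = 1/(704769 - 155036) = 1/549733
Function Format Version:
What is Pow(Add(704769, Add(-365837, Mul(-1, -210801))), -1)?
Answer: Rational(1, 549733) ≈ 1.8191e-6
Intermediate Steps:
Pow(Add(704769, Add(-365837, Mul(-1, -210801))), -1) = Pow(Add(704769, Add(-365837, 210801)), -1) = Pow(Add(704769, -155036), -1) = Pow(549733, -1) = Rational(1, 549733)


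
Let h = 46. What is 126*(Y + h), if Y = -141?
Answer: -11970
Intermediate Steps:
126*(Y + h) = 126*(-141 + 46) = 126*(-95) = -11970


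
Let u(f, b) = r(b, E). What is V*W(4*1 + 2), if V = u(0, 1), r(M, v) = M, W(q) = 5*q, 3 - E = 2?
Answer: 30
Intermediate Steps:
E = 1 (E = 3 - 1*2 = 3 - 2 = 1)
u(f, b) = b
V = 1
V*W(4*1 + 2) = 1*(5*(4*1 + 2)) = 1*(5*(4 + 2)) = 1*(5*6) = 1*30 = 30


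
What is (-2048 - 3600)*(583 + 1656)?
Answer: -12645872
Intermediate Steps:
(-2048 - 3600)*(583 + 1656) = -5648*2239 = -12645872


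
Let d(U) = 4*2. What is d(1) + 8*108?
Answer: 872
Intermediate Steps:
d(U) = 8
d(1) + 8*108 = 8 + 8*108 = 8 + 864 = 872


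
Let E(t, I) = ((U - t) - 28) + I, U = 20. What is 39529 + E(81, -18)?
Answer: 39422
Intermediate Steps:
E(t, I) = -8 + I - t (E(t, I) = ((20 - t) - 28) + I = (-8 - t) + I = -8 + I - t)
39529 + E(81, -18) = 39529 + (-8 - 18 - 1*81) = 39529 + (-8 - 18 - 81) = 39529 - 107 = 39422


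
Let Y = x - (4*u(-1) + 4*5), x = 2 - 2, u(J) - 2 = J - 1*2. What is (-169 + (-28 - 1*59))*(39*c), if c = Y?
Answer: 159744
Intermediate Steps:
u(J) = J (u(J) = 2 + (J - 1*2) = 2 + (J - 2) = 2 + (-2 + J) = J)
x = 0
Y = -16 (Y = 0 - (4*(-1) + 4*5) = 0 - (-4 + 20) = 0 - 1*16 = 0 - 16 = -16)
c = -16
(-169 + (-28 - 1*59))*(39*c) = (-169 + (-28 - 1*59))*(39*(-16)) = (-169 + (-28 - 59))*(-624) = (-169 - 87)*(-624) = -256*(-624) = 159744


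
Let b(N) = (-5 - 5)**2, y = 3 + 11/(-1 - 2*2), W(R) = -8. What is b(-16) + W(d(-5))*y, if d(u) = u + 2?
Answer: 468/5 ≈ 93.600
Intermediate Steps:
d(u) = 2 + u
y = 4/5 (y = 3 + 11/(-1 - 4) = 3 + 11/(-5) = 3 - 1/5*11 = 3 - 11/5 = 4/5 ≈ 0.80000)
b(N) = 100 (b(N) = (-10)**2 = 100)
b(-16) + W(d(-5))*y = 100 - 8*4/5 = 100 - 32/5 = 468/5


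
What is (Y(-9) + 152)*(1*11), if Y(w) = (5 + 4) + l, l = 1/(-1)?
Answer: 1760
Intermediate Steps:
l = -1
Y(w) = 8 (Y(w) = (5 + 4) - 1 = 9 - 1 = 8)
(Y(-9) + 152)*(1*11) = (8 + 152)*(1*11) = 160*11 = 1760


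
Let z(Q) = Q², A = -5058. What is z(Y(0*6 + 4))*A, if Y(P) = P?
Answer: -80928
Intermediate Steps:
z(Y(0*6 + 4))*A = (0*6 + 4)²*(-5058) = (0 + 4)²*(-5058) = 4²*(-5058) = 16*(-5058) = -80928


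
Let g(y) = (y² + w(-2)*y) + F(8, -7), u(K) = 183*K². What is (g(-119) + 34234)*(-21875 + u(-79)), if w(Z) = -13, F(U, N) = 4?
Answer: 55950907688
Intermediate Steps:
g(y) = 4 + y² - 13*y (g(y) = (y² - 13*y) + 4 = 4 + y² - 13*y)
(g(-119) + 34234)*(-21875 + u(-79)) = ((4 + (-119)² - 13*(-119)) + 34234)*(-21875 + 183*(-79)²) = ((4 + 14161 + 1547) + 34234)*(-21875 + 183*6241) = (15712 + 34234)*(-21875 + 1142103) = 49946*1120228 = 55950907688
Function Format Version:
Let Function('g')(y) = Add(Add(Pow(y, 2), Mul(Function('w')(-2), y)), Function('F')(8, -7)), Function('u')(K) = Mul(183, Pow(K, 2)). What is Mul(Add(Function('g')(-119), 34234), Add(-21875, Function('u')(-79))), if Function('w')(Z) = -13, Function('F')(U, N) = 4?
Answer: 55950907688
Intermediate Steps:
Function('g')(y) = Add(4, Pow(y, 2), Mul(-13, y)) (Function('g')(y) = Add(Add(Pow(y, 2), Mul(-13, y)), 4) = Add(4, Pow(y, 2), Mul(-13, y)))
Mul(Add(Function('g')(-119), 34234), Add(-21875, Function('u')(-79))) = Mul(Add(Add(4, Pow(-119, 2), Mul(-13, -119)), 34234), Add(-21875, Mul(183, Pow(-79, 2)))) = Mul(Add(Add(4, 14161, 1547), 34234), Add(-21875, Mul(183, 6241))) = Mul(Add(15712, 34234), Add(-21875, 1142103)) = Mul(49946, 1120228) = 55950907688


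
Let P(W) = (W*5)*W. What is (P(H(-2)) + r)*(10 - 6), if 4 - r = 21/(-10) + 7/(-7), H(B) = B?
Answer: 542/5 ≈ 108.40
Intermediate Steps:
r = 71/10 (r = 4 - (21/(-10) + 7/(-7)) = 4 - (21*(-⅒) + 7*(-⅐)) = 4 - (-21/10 - 1) = 4 - 1*(-31/10) = 4 + 31/10 = 71/10 ≈ 7.1000)
P(W) = 5*W² (P(W) = (5*W)*W = 5*W²)
(P(H(-2)) + r)*(10 - 6) = (5*(-2)² + 71/10)*(10 - 6) = (5*4 + 71/10)*4 = (20 + 71/10)*4 = (271/10)*4 = 542/5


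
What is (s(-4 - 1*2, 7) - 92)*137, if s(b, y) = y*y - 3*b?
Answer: -3425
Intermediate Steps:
s(b, y) = y² - 3*b
(s(-4 - 1*2, 7) - 92)*137 = ((7² - 3*(-4 - 1*2)) - 92)*137 = ((49 - 3*(-4 - 2)) - 92)*137 = ((49 - 3*(-6)) - 92)*137 = ((49 + 18) - 92)*137 = (67 - 92)*137 = -25*137 = -3425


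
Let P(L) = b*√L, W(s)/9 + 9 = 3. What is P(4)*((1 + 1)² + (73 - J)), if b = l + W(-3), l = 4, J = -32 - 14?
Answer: -12300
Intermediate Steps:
J = -46
W(s) = -54 (W(s) = -81 + 9*3 = -81 + 27 = -54)
b = -50 (b = 4 - 54 = -50)
P(L) = -50*√L
P(4)*((1 + 1)² + (73 - J)) = (-50*√4)*((1 + 1)² + (73 - 1*(-46))) = (-50*2)*(2² + (73 + 46)) = -100*(4 + 119) = -100*123 = -12300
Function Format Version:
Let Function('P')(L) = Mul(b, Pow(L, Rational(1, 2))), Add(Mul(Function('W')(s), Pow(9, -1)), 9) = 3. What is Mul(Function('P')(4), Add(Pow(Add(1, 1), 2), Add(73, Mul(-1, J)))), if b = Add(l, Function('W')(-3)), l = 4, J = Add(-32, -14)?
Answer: -12300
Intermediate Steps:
J = -46
Function('W')(s) = -54 (Function('W')(s) = Add(-81, Mul(9, 3)) = Add(-81, 27) = -54)
b = -50 (b = Add(4, -54) = -50)
Function('P')(L) = Mul(-50, Pow(L, Rational(1, 2)))
Mul(Function('P')(4), Add(Pow(Add(1, 1), 2), Add(73, Mul(-1, J)))) = Mul(Mul(-50, Pow(4, Rational(1, 2))), Add(Pow(Add(1, 1), 2), Add(73, Mul(-1, -46)))) = Mul(Mul(-50, 2), Add(Pow(2, 2), Add(73, 46))) = Mul(-100, Add(4, 119)) = Mul(-100, 123) = -12300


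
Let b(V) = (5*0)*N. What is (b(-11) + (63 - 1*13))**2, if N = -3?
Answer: 2500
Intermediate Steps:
b(V) = 0 (b(V) = (5*0)*(-3) = 0*(-3) = 0)
(b(-11) + (63 - 1*13))**2 = (0 + (63 - 1*13))**2 = (0 + (63 - 13))**2 = (0 + 50)**2 = 50**2 = 2500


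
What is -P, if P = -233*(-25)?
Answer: -5825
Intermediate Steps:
P = 5825
-P = -1*5825 = -5825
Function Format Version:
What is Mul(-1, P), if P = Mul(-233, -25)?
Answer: -5825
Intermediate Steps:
P = 5825
Mul(-1, P) = Mul(-1, 5825) = -5825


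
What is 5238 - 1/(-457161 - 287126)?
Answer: 3898575307/744287 ≈ 5238.0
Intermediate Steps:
5238 - 1/(-457161 - 287126) = 5238 - 1/(-744287) = 5238 - 1*(-1/744287) = 5238 + 1/744287 = 3898575307/744287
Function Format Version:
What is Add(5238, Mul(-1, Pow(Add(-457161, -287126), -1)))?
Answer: Rational(3898575307, 744287) ≈ 5238.0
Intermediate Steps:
Add(5238, Mul(-1, Pow(Add(-457161, -287126), -1))) = Add(5238, Mul(-1, Pow(-744287, -1))) = Add(5238, Mul(-1, Rational(-1, 744287))) = Add(5238, Rational(1, 744287)) = Rational(3898575307, 744287)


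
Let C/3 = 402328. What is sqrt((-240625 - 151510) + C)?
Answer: sqrt(814849) ≈ 902.69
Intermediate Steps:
C = 1206984 (C = 3*402328 = 1206984)
sqrt((-240625 - 151510) + C) = sqrt((-240625 - 151510) + 1206984) = sqrt(-392135 + 1206984) = sqrt(814849)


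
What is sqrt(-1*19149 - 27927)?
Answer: 2*I*sqrt(11769) ≈ 216.97*I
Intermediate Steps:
sqrt(-1*19149 - 27927) = sqrt(-19149 - 27927) = sqrt(-47076) = 2*I*sqrt(11769)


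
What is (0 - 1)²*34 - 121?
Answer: -87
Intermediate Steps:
(0 - 1)²*34 - 121 = (-1)²*34 - 121 = 1*34 - 121 = 34 - 121 = -87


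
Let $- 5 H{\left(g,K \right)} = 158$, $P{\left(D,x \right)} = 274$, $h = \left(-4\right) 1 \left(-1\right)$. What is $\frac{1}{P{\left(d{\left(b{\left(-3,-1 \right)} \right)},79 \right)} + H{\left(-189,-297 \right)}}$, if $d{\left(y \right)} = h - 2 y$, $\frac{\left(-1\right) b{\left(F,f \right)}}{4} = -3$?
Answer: $\frac{5}{1212} \approx 0.0041254$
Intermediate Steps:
$h = 4$ ($h = \left(-4\right) \left(-1\right) = 4$)
$b{\left(F,f \right)} = 12$ ($b{\left(F,f \right)} = \left(-4\right) \left(-3\right) = 12$)
$d{\left(y \right)} = 4 - 2 y$
$H{\left(g,K \right)} = - \frac{158}{5}$ ($H{\left(g,K \right)} = \left(- \frac{1}{5}\right) 158 = - \frac{158}{5}$)
$\frac{1}{P{\left(d{\left(b{\left(-3,-1 \right)} \right)},79 \right)} + H{\left(-189,-297 \right)}} = \frac{1}{274 - \frac{158}{5}} = \frac{1}{\frac{1212}{5}} = \frac{5}{1212}$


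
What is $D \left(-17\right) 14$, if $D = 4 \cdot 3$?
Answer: $-2856$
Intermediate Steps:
$D = 12$
$D \left(-17\right) 14 = 12 \left(-17\right) 14 = \left(-204\right) 14 = -2856$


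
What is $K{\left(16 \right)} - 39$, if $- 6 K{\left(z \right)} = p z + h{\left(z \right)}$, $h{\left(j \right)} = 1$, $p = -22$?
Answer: $\frac{39}{2} \approx 19.5$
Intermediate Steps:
$K{\left(z \right)} = - \frac{1}{6} + \frac{11 z}{3}$ ($K{\left(z \right)} = - \frac{- 22 z + 1}{6} = - \frac{1 - 22 z}{6} = - \frac{1}{6} + \frac{11 z}{3}$)
$K{\left(16 \right)} - 39 = \left(- \frac{1}{6} + \frac{11}{3} \cdot 16\right) - 39 = \left(- \frac{1}{6} + \frac{176}{3}\right) - 39 = \frac{117}{2} - 39 = \frac{39}{2}$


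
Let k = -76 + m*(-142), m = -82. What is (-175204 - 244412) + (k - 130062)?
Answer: -538110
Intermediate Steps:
k = 11568 (k = -76 - 82*(-142) = -76 + 11644 = 11568)
(-175204 - 244412) + (k - 130062) = (-175204 - 244412) + (11568 - 130062) = -419616 - 118494 = -538110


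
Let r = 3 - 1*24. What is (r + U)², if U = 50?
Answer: 841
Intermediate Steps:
r = -21 (r = 3 - 24 = -21)
(r + U)² = (-21 + 50)² = 29² = 841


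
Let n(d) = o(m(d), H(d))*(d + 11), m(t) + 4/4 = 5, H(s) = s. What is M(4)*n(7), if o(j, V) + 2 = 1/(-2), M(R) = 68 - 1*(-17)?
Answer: -3825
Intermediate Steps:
M(R) = 85 (M(R) = 68 + 17 = 85)
m(t) = 4 (m(t) = -1 + 5 = 4)
o(j, V) = -5/2 (o(j, V) = -2 + 1/(-2) = -2 - 1/2 = -5/2)
n(d) = -55/2 - 5*d/2 (n(d) = -5*(d + 11)/2 = -5*(11 + d)/2 = -55/2 - 5*d/2)
M(4)*n(7) = 85*(-55/2 - 5/2*7) = 85*(-55/2 - 35/2) = 85*(-45) = -3825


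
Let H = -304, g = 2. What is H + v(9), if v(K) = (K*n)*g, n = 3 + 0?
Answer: -250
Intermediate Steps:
n = 3
v(K) = 6*K (v(K) = (K*3)*2 = (3*K)*2 = 6*K)
H + v(9) = -304 + 6*9 = -304 + 54 = -250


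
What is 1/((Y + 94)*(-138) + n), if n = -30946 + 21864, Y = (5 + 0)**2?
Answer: -1/25504 ≈ -3.9210e-5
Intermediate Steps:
Y = 25 (Y = 5**2 = 25)
n = -9082
1/((Y + 94)*(-138) + n) = 1/((25 + 94)*(-138) - 9082) = 1/(119*(-138) - 9082) = 1/(-16422 - 9082) = 1/(-25504) = -1/25504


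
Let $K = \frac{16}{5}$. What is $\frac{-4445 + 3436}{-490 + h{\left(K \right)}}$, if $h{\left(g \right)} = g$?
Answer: $\frac{5045}{2434} \approx 2.0727$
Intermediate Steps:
$K = \frac{16}{5}$ ($K = 16 \cdot \frac{1}{5} = \frac{16}{5} \approx 3.2$)
$\frac{-4445 + 3436}{-490 + h{\left(K \right)}} = \frac{-4445 + 3436}{-490 + \frac{16}{5}} = - \frac{1009}{- \frac{2434}{5}} = \left(-1009\right) \left(- \frac{5}{2434}\right) = \frac{5045}{2434}$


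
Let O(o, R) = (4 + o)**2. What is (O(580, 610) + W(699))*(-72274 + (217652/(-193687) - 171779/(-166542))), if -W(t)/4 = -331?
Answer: -399103269974312386330/16128510177 ≈ -2.4745e+10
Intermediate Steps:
W(t) = 1324 (W(t) = -4*(-331) = 1324)
(O(580, 610) + W(699))*(-72274 + (217652/(-193687) - 171779/(-166542))) = ((4 + 580)**2 + 1324)*(-72274 + (217652/(-193687) - 171779/(-166542))) = (584**2 + 1324)*(-72274 + (217652*(-1/193687) - 171779*(-1/166542))) = (341056 + 1324)*(-72274 + (-217652/193687 + 171779/166542)) = 342380*(-72274 - 2976840211/32257020354) = 342380*(-2331346865905207/32257020354) = -399103269974312386330/16128510177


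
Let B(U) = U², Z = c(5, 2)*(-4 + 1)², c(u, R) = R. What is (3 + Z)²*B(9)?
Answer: 35721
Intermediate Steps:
Z = 18 (Z = 2*(-4 + 1)² = 2*(-3)² = 2*9 = 18)
(3 + Z)²*B(9) = (3 + 18)²*9² = 21²*81 = 441*81 = 35721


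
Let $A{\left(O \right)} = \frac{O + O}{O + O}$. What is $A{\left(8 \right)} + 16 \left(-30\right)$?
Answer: $-479$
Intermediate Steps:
$A{\left(O \right)} = 1$ ($A{\left(O \right)} = \frac{2 O}{2 O} = 2 O \frac{1}{2 O} = 1$)
$A{\left(8 \right)} + 16 \left(-30\right) = 1 + 16 \left(-30\right) = 1 - 480 = -479$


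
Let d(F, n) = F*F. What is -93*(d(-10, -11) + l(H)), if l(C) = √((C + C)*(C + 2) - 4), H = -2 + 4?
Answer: -9300 - 186*√3 ≈ -9622.2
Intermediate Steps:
H = 2
l(C) = √(-4 + 2*C*(2 + C)) (l(C) = √((2*C)*(2 + C) - 4) = √(2*C*(2 + C) - 4) = √(-4 + 2*C*(2 + C)))
d(F, n) = F²
-93*(d(-10, -11) + l(H)) = -93*((-10)² + √(-4 + 2*2² + 4*2)) = -93*(100 + √(-4 + 2*4 + 8)) = -93*(100 + √(-4 + 8 + 8)) = -93*(100 + √12) = -93*(100 + 2*√3) = -9300 - 186*√3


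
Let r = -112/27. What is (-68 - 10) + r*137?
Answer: -17450/27 ≈ -646.30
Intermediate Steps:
r = -112/27 (r = -112*1/27 = -112/27 ≈ -4.1481)
(-68 - 10) + r*137 = (-68 - 10) - 112/27*137 = -78 - 15344/27 = -17450/27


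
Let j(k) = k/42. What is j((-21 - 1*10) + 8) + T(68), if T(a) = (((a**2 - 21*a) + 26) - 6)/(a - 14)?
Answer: 7435/126 ≈ 59.008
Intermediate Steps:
j(k) = k/42 (j(k) = k*(1/42) = k/42)
T(a) = (20 + a**2 - 21*a)/(-14 + a) (T(a) = ((26 + a**2 - 21*a) - 6)/(-14 + a) = (20 + a**2 - 21*a)/(-14 + a))
j((-21 - 1*10) + 8) + T(68) = ((-21 - 1*10) + 8)/42 + (20 + 68**2 - 21*68)/(-14 + 68) = ((-21 - 10) + 8)/42 + (20 + 4624 - 1428)/54 = (-31 + 8)/42 + (1/54)*3216 = (1/42)*(-23) + 536/9 = -23/42 + 536/9 = 7435/126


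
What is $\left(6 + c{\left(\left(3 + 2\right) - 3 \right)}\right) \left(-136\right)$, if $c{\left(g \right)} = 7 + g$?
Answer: $-2040$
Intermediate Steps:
$\left(6 + c{\left(\left(3 + 2\right) - 3 \right)}\right) \left(-136\right) = \left(6 + \left(7 + \left(\left(3 + 2\right) - 3\right)\right)\right) \left(-136\right) = \left(6 + \left(7 + \left(5 - 3\right)\right)\right) \left(-136\right) = \left(6 + \left(7 + 2\right)\right) \left(-136\right) = \left(6 + 9\right) \left(-136\right) = 15 \left(-136\right) = -2040$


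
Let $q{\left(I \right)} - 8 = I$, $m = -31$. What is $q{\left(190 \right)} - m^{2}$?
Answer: $-763$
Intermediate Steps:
$q{\left(I \right)} = 8 + I$
$q{\left(190 \right)} - m^{2} = \left(8 + 190\right) - \left(-31\right)^{2} = 198 - 961 = -763$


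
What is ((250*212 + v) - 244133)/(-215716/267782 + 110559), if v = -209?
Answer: -883412818/510439559 ≈ -1.7307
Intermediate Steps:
((250*212 + v) - 244133)/(-215716/267782 + 110559) = ((250*212 - 209) - 244133)/(-215716/267782 + 110559) = ((53000 - 209) - 244133)/(-215716*1/267782 + 110559) = (52791 - 244133)/(-107858/133891 + 110559) = -191342/14802747211/133891 = -191342*133891/14802747211 = -883412818/510439559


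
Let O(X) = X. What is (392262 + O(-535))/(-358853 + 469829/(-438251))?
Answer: -171674749477/157268155932 ≈ -1.0916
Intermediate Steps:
(392262 + O(-535))/(-358853 + 469829/(-438251)) = (392262 - 535)/(-358853 + 469829/(-438251)) = 391727/(-358853 + 469829*(-1/438251)) = 391727/(-358853 - 469829/438251) = 391727/(-157268155932/438251) = 391727*(-438251/157268155932) = -171674749477/157268155932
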